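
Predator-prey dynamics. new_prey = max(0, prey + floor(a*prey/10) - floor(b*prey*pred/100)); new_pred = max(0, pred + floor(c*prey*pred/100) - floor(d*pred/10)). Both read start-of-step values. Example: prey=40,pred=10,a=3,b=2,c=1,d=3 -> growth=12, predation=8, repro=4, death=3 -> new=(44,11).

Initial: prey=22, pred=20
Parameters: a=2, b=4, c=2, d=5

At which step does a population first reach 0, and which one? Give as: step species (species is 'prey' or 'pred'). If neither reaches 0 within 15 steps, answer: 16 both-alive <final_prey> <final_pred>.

Answer: 16 both-alive 3 1

Derivation:
Step 1: prey: 22+4-17=9; pred: 20+8-10=18
Step 2: prey: 9+1-6=4; pred: 18+3-9=12
Step 3: prey: 4+0-1=3; pred: 12+0-6=6
Step 4: prey: 3+0-0=3; pred: 6+0-3=3
Step 5: prey: 3+0-0=3; pred: 3+0-1=2
Step 6: prey: 3+0-0=3; pred: 2+0-1=1
Step 7: prey: 3+0-0=3; pred: 1+0-0=1
Steps 8-15: state stable at prey=3, pred=1 (no change)
No extinction within 15 steps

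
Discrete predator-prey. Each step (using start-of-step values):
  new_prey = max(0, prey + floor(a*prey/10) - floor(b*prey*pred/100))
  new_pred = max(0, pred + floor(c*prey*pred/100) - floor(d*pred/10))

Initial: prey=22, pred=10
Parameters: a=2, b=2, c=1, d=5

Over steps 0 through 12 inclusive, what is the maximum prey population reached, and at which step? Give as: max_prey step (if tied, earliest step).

Answer: 101 12

Derivation:
Step 1: prey: 22+4-4=22; pred: 10+2-5=7
Step 2: prey: 22+4-3=23; pred: 7+1-3=5
Step 3: prey: 23+4-2=25; pred: 5+1-2=4
Step 4: prey: 25+5-2=28; pred: 4+1-2=3
Step 5: prey: 28+5-1=32; pred: 3+0-1=2
Step 6: prey: 32+6-1=37; pred: 2+0-1=1
Step 7: prey: 37+7-0=44; pred: 1+0-0=1
Step 8: prey: 44+8-0=52; pred: 1+0-0=1
Step 9: prey: 52+10-1=61; pred: 1+0-0=1
Step 10: prey: 61+12-1=72; pred: 1+0-0=1
Step 11: prey: 72+14-1=85; pred: 1+0-0=1
Step 12: prey: 85+17-1=101; pred: 1+0-0=1
Max prey = 101 at step 12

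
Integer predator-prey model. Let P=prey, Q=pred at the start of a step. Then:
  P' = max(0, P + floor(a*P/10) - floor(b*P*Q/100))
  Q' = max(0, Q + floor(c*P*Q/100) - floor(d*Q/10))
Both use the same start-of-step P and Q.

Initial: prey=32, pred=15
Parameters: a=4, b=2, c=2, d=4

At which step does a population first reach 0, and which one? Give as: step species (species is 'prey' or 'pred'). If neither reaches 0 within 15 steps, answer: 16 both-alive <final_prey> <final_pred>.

Answer: 16 both-alive 16 2

Derivation:
Step 1: prey: 32+12-9=35; pred: 15+9-6=18
Step 2: prey: 35+14-12=37; pred: 18+12-7=23
Step 3: prey: 37+14-17=34; pred: 23+17-9=31
Step 4: prey: 34+13-21=26; pred: 31+21-12=40
Step 5: prey: 26+10-20=16; pred: 40+20-16=44
Step 6: prey: 16+6-14=8; pred: 44+14-17=41
Step 7: prey: 8+3-6=5; pred: 41+6-16=31
Step 8: prey: 5+2-3=4; pred: 31+3-12=22
Step 9: prey: 4+1-1=4; pred: 22+1-8=15
Step 10: prey: 4+1-1=4; pred: 15+1-6=10
Step 11: prey: 4+1-0=5; pred: 10+0-4=6
Step 12: prey: 5+2-0=7; pred: 6+0-2=4
Step 13: prey: 7+2-0=9; pred: 4+0-1=3
Step 14: prey: 9+3-0=12; pred: 3+0-1=2
Step 15: prey: 12+4-0=16; pred: 2+0-0=2
No extinction within 15 steps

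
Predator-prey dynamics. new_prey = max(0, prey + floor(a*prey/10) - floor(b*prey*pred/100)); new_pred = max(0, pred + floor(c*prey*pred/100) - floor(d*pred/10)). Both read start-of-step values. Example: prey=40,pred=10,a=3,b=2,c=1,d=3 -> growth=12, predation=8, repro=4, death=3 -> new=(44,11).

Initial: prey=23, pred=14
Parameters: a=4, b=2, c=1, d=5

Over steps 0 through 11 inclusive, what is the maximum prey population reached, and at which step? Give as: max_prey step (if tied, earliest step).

Answer: 157 9

Derivation:
Step 1: prey: 23+9-6=26; pred: 14+3-7=10
Step 2: prey: 26+10-5=31; pred: 10+2-5=7
Step 3: prey: 31+12-4=39; pred: 7+2-3=6
Step 4: prey: 39+15-4=50; pred: 6+2-3=5
Step 5: prey: 50+20-5=65; pred: 5+2-2=5
Step 6: prey: 65+26-6=85; pred: 5+3-2=6
Step 7: prey: 85+34-10=109; pred: 6+5-3=8
Step 8: prey: 109+43-17=135; pred: 8+8-4=12
Step 9: prey: 135+54-32=157; pred: 12+16-6=22
Step 10: prey: 157+62-69=150; pred: 22+34-11=45
Step 11: prey: 150+60-135=75; pred: 45+67-22=90
Max prey = 157 at step 9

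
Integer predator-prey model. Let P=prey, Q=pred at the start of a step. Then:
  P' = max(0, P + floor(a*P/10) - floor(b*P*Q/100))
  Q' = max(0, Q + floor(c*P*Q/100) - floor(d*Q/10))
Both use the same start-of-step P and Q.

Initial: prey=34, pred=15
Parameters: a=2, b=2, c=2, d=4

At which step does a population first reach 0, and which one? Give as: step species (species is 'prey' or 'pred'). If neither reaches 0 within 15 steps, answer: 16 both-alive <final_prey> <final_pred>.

Answer: 16 both-alive 14 2

Derivation:
Step 1: prey: 34+6-10=30; pred: 15+10-6=19
Step 2: prey: 30+6-11=25; pred: 19+11-7=23
Step 3: prey: 25+5-11=19; pred: 23+11-9=25
Step 4: prey: 19+3-9=13; pred: 25+9-10=24
Step 5: prey: 13+2-6=9; pred: 24+6-9=21
Step 6: prey: 9+1-3=7; pred: 21+3-8=16
Step 7: prey: 7+1-2=6; pred: 16+2-6=12
Step 8: prey: 6+1-1=6; pred: 12+1-4=9
Step 9: prey: 6+1-1=6; pred: 9+1-3=7
Step 10: prey: 6+1-0=7; pred: 7+0-2=5
Step 11: prey: 7+1-0=8; pred: 5+0-2=3
Step 12: prey: 8+1-0=9; pred: 3+0-1=2
Step 13: prey: 9+1-0=10; pred: 2+0-0=2
Step 14: prey: 10+2-0=12; pred: 2+0-0=2
Step 15: prey: 12+2-0=14; pred: 2+0-0=2
No extinction within 15 steps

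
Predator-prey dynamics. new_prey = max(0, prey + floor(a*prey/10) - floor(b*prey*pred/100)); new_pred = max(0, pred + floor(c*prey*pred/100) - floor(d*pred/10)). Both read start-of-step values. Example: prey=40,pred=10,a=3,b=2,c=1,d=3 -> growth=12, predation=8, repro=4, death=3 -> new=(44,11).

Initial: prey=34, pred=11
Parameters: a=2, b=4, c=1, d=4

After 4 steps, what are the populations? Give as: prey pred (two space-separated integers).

Step 1: prey: 34+6-14=26; pred: 11+3-4=10
Step 2: prey: 26+5-10=21; pred: 10+2-4=8
Step 3: prey: 21+4-6=19; pred: 8+1-3=6
Step 4: prey: 19+3-4=18; pred: 6+1-2=5

Answer: 18 5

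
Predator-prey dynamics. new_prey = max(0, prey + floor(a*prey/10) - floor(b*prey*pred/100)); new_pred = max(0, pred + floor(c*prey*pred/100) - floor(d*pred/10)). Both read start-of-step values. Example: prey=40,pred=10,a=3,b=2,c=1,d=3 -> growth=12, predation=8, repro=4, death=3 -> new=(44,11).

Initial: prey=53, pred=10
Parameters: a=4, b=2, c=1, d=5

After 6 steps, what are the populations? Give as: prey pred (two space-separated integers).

Step 1: prey: 53+21-10=64; pred: 10+5-5=10
Step 2: prey: 64+25-12=77; pred: 10+6-5=11
Step 3: prey: 77+30-16=91; pred: 11+8-5=14
Step 4: prey: 91+36-25=102; pred: 14+12-7=19
Step 5: prey: 102+40-38=104; pred: 19+19-9=29
Step 6: prey: 104+41-60=85; pred: 29+30-14=45

Answer: 85 45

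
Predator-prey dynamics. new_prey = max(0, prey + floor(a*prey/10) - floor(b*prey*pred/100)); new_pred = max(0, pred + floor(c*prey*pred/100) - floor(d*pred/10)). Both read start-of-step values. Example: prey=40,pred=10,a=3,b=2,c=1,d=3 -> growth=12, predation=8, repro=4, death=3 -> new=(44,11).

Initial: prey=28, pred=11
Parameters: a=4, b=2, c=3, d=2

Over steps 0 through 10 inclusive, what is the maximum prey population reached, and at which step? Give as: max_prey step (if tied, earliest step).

Answer: 35 2

Derivation:
Step 1: prey: 28+11-6=33; pred: 11+9-2=18
Step 2: prey: 33+13-11=35; pred: 18+17-3=32
Step 3: prey: 35+14-22=27; pred: 32+33-6=59
Step 4: prey: 27+10-31=6; pred: 59+47-11=95
Step 5: prey: 6+2-11=0; pred: 95+17-19=93
Step 6: prey: 0+0-0=0; pred: 93+0-18=75
Step 7: prey: 0+0-0=0; pred: 75+0-15=60
Step 8: prey: 0+0-0=0; pred: 60+0-12=48
Step 9: prey: 0+0-0=0; pred: 48+0-9=39
Step 10: prey: 0+0-0=0; pred: 39+0-7=32
Max prey = 35 at step 2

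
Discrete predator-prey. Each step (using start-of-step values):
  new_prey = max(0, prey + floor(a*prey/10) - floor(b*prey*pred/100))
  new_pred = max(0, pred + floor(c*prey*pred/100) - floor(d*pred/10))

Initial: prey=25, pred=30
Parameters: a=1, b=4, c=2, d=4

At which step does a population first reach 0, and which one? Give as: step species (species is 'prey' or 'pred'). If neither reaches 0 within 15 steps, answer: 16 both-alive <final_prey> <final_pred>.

Step 1: prey: 25+2-30=0; pred: 30+15-12=33
First extinction: prey at step 1

Answer: 1 prey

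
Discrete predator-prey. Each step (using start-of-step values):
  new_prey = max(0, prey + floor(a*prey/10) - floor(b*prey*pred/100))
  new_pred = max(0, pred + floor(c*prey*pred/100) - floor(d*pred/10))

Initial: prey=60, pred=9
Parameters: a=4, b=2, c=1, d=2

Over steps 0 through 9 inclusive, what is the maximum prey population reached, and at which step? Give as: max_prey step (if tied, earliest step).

Answer: 84 2

Derivation:
Step 1: prey: 60+24-10=74; pred: 9+5-1=13
Step 2: prey: 74+29-19=84; pred: 13+9-2=20
Step 3: prey: 84+33-33=84; pred: 20+16-4=32
Step 4: prey: 84+33-53=64; pred: 32+26-6=52
Step 5: prey: 64+25-66=23; pred: 52+33-10=75
Step 6: prey: 23+9-34=0; pred: 75+17-15=77
Step 7: prey: 0+0-0=0; pred: 77+0-15=62
Step 8: prey: 0+0-0=0; pred: 62+0-12=50
Step 9: prey: 0+0-0=0; pred: 50+0-10=40
Max prey = 84 at step 2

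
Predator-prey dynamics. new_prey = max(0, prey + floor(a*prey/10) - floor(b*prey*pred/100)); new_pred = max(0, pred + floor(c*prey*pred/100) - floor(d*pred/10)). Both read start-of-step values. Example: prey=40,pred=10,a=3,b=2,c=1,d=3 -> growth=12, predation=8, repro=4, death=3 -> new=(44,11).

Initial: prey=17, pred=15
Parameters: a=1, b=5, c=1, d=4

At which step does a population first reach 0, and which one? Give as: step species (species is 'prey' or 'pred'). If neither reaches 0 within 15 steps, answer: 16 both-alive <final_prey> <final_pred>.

Step 1: prey: 17+1-12=6; pred: 15+2-6=11
Step 2: prey: 6+0-3=3; pred: 11+0-4=7
Step 3: prey: 3+0-1=2; pred: 7+0-2=5
Step 4: prey: 2+0-0=2; pred: 5+0-2=3
Step 5: prey: 2+0-0=2; pred: 3+0-1=2
Step 6: prey: 2+0-0=2; pred: 2+0-0=2
Steps 7-15: state stable at prey=2, pred=2 (no change)
No extinction within 15 steps

Answer: 16 both-alive 2 2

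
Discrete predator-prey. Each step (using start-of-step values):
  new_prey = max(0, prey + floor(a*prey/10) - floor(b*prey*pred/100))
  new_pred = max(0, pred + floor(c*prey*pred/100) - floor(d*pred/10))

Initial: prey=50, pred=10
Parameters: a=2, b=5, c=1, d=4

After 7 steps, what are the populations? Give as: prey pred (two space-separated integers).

Answer: 13 2

Derivation:
Step 1: prey: 50+10-25=35; pred: 10+5-4=11
Step 2: prey: 35+7-19=23; pred: 11+3-4=10
Step 3: prey: 23+4-11=16; pred: 10+2-4=8
Step 4: prey: 16+3-6=13; pred: 8+1-3=6
Step 5: prey: 13+2-3=12; pred: 6+0-2=4
Step 6: prey: 12+2-2=12; pred: 4+0-1=3
Step 7: prey: 12+2-1=13; pred: 3+0-1=2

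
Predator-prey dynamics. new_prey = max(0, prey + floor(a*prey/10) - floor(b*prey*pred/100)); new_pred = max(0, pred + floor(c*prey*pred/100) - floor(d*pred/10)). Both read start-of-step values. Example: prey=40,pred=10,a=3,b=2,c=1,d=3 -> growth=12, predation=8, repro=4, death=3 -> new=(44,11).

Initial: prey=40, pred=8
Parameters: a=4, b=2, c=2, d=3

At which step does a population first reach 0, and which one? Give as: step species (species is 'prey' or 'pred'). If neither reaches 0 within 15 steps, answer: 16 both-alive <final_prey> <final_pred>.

Answer: 5 prey

Derivation:
Step 1: prey: 40+16-6=50; pred: 8+6-2=12
Step 2: prey: 50+20-12=58; pred: 12+12-3=21
Step 3: prey: 58+23-24=57; pred: 21+24-6=39
Step 4: prey: 57+22-44=35; pred: 39+44-11=72
Step 5: prey: 35+14-50=0; pred: 72+50-21=101
First extinction: prey at step 5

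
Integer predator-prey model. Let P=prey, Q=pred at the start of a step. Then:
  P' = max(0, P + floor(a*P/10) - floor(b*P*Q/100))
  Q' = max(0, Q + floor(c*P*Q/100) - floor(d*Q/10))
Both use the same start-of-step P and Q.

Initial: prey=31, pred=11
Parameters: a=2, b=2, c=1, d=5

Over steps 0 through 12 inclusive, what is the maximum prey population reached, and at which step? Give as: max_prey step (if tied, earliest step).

Step 1: prey: 31+6-6=31; pred: 11+3-5=9
Step 2: prey: 31+6-5=32; pred: 9+2-4=7
Step 3: prey: 32+6-4=34; pred: 7+2-3=6
Step 4: prey: 34+6-4=36; pred: 6+2-3=5
Step 5: prey: 36+7-3=40; pred: 5+1-2=4
Step 6: prey: 40+8-3=45; pred: 4+1-2=3
Step 7: prey: 45+9-2=52; pred: 3+1-1=3
Step 8: prey: 52+10-3=59; pred: 3+1-1=3
Step 9: prey: 59+11-3=67; pred: 3+1-1=3
Step 10: prey: 67+13-4=76; pred: 3+2-1=4
Step 11: prey: 76+15-6=85; pred: 4+3-2=5
Step 12: prey: 85+17-8=94; pred: 5+4-2=7
Max prey = 94 at step 12

Answer: 94 12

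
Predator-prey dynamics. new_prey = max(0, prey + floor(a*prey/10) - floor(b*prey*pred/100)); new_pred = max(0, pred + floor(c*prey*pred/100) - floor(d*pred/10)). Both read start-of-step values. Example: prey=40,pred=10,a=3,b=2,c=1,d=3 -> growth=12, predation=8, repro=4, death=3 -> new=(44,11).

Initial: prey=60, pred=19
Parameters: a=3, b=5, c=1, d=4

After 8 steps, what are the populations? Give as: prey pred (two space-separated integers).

Answer: 1 2

Derivation:
Step 1: prey: 60+18-57=21; pred: 19+11-7=23
Step 2: prey: 21+6-24=3; pred: 23+4-9=18
Step 3: prey: 3+0-2=1; pred: 18+0-7=11
Step 4: prey: 1+0-0=1; pred: 11+0-4=7
Step 5: prey: 1+0-0=1; pred: 7+0-2=5
Step 6: prey: 1+0-0=1; pred: 5+0-2=3
Step 7: prey: 1+0-0=1; pred: 3+0-1=2
Step 8: prey: 1+0-0=1; pred: 2+0-0=2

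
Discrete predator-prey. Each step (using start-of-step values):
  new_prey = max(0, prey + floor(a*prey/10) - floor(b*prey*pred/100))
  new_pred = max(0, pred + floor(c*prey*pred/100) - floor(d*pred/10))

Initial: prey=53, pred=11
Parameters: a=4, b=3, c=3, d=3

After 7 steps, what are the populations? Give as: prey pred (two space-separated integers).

Answer: 0 27

Derivation:
Step 1: prey: 53+21-17=57; pred: 11+17-3=25
Step 2: prey: 57+22-42=37; pred: 25+42-7=60
Step 3: prey: 37+14-66=0; pred: 60+66-18=108
Step 4: prey: 0+0-0=0; pred: 108+0-32=76
Step 5: prey: 0+0-0=0; pred: 76+0-22=54
Step 6: prey: 0+0-0=0; pred: 54+0-16=38
Step 7: prey: 0+0-0=0; pred: 38+0-11=27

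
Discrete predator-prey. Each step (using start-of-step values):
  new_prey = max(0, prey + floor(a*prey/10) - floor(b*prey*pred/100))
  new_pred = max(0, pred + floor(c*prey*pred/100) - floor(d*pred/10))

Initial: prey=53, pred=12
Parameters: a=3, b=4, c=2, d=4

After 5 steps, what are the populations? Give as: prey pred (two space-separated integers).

Step 1: prey: 53+15-25=43; pred: 12+12-4=20
Step 2: prey: 43+12-34=21; pred: 20+17-8=29
Step 3: prey: 21+6-24=3; pred: 29+12-11=30
Step 4: prey: 3+0-3=0; pred: 30+1-12=19
Step 5: prey: 0+0-0=0; pred: 19+0-7=12

Answer: 0 12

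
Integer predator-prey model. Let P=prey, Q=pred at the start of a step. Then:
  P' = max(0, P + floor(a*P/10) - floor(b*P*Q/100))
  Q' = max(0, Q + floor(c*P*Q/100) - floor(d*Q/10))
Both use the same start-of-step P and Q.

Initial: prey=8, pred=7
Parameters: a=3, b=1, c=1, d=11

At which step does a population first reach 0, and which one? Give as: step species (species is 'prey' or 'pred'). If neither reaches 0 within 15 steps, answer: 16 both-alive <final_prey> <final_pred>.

Step 1: prey: 8+2-0=10; pred: 7+0-7=0
First extinction: pred at step 1

Answer: 1 pred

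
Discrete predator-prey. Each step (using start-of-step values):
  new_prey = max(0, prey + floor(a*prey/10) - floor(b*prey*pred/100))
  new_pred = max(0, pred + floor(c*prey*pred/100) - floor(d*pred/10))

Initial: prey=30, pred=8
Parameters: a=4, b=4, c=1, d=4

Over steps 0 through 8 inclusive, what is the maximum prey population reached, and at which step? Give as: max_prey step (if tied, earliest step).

Answer: 58 7

Derivation:
Step 1: prey: 30+12-9=33; pred: 8+2-3=7
Step 2: prey: 33+13-9=37; pred: 7+2-2=7
Step 3: prey: 37+14-10=41; pred: 7+2-2=7
Step 4: prey: 41+16-11=46; pred: 7+2-2=7
Step 5: prey: 46+18-12=52; pred: 7+3-2=8
Step 6: prey: 52+20-16=56; pred: 8+4-3=9
Step 7: prey: 56+22-20=58; pred: 9+5-3=11
Step 8: prey: 58+23-25=56; pred: 11+6-4=13
Max prey = 58 at step 7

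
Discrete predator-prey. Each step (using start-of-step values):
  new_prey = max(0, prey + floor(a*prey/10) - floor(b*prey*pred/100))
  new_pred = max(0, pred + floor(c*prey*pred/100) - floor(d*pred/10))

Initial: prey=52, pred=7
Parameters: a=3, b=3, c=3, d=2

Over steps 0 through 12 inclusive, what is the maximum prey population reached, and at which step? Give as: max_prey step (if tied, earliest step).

Step 1: prey: 52+15-10=57; pred: 7+10-1=16
Step 2: prey: 57+17-27=47; pred: 16+27-3=40
Step 3: prey: 47+14-56=5; pred: 40+56-8=88
Step 4: prey: 5+1-13=0; pred: 88+13-17=84
Step 5: prey: 0+0-0=0; pred: 84+0-16=68
Step 6: prey: 0+0-0=0; pred: 68+0-13=55
Step 7: prey: 0+0-0=0; pred: 55+0-11=44
Step 8: prey: 0+0-0=0; pred: 44+0-8=36
Step 9: prey: 0+0-0=0; pred: 36+0-7=29
Step 10: prey: 0+0-0=0; pred: 29+0-5=24
Step 11: prey: 0+0-0=0; pred: 24+0-4=20
Step 12: prey: 0+0-0=0; pred: 20+0-4=16
Max prey = 57 at step 1

Answer: 57 1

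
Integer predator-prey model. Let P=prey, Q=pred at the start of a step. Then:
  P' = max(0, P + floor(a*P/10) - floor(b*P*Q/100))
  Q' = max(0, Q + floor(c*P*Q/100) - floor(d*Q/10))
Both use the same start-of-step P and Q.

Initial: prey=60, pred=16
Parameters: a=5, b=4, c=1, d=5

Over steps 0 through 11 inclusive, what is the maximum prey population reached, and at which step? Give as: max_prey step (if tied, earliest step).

Step 1: prey: 60+30-38=52; pred: 16+9-8=17
Step 2: prey: 52+26-35=43; pred: 17+8-8=17
Step 3: prey: 43+21-29=35; pred: 17+7-8=16
Step 4: prey: 35+17-22=30; pred: 16+5-8=13
Step 5: prey: 30+15-15=30; pred: 13+3-6=10
Step 6: prey: 30+15-12=33; pred: 10+3-5=8
Step 7: prey: 33+16-10=39; pred: 8+2-4=6
Step 8: prey: 39+19-9=49; pred: 6+2-3=5
Step 9: prey: 49+24-9=64; pred: 5+2-2=5
Step 10: prey: 64+32-12=84; pred: 5+3-2=6
Step 11: prey: 84+42-20=106; pred: 6+5-3=8
Max prey = 106 at step 11

Answer: 106 11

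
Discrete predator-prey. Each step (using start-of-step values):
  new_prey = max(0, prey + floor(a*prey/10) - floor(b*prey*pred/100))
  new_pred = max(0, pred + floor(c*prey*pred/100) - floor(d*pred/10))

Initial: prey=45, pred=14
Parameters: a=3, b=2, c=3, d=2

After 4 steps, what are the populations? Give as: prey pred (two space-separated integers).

Answer: 0 92

Derivation:
Step 1: prey: 45+13-12=46; pred: 14+18-2=30
Step 2: prey: 46+13-27=32; pred: 30+41-6=65
Step 3: prey: 32+9-41=0; pred: 65+62-13=114
Step 4: prey: 0+0-0=0; pred: 114+0-22=92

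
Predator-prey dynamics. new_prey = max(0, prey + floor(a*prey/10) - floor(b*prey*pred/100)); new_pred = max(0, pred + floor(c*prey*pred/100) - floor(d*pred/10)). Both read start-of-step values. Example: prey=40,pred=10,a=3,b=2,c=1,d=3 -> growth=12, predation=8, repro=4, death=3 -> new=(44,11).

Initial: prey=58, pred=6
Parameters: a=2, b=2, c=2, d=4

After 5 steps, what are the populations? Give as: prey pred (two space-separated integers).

Answer: 3 64

Derivation:
Step 1: prey: 58+11-6=63; pred: 6+6-2=10
Step 2: prey: 63+12-12=63; pred: 10+12-4=18
Step 3: prey: 63+12-22=53; pred: 18+22-7=33
Step 4: prey: 53+10-34=29; pred: 33+34-13=54
Step 5: prey: 29+5-31=3; pred: 54+31-21=64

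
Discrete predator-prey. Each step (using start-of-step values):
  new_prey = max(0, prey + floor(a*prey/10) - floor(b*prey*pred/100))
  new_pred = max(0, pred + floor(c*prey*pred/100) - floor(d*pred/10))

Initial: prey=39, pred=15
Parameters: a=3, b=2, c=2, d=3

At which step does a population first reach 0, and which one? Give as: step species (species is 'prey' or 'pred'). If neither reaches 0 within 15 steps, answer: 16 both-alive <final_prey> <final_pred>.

Step 1: prey: 39+11-11=39; pred: 15+11-4=22
Step 2: prey: 39+11-17=33; pred: 22+17-6=33
Step 3: prey: 33+9-21=21; pred: 33+21-9=45
Step 4: prey: 21+6-18=9; pred: 45+18-13=50
Step 5: prey: 9+2-9=2; pred: 50+9-15=44
Step 6: prey: 2+0-1=1; pred: 44+1-13=32
Step 7: prey: 1+0-0=1; pred: 32+0-9=23
Step 8: prey: 1+0-0=1; pred: 23+0-6=17
Step 9: prey: 1+0-0=1; pred: 17+0-5=12
Step 10: prey: 1+0-0=1; pred: 12+0-3=9
Step 11: prey: 1+0-0=1; pred: 9+0-2=7
Step 12: prey: 1+0-0=1; pred: 7+0-2=5
Step 13: prey: 1+0-0=1; pred: 5+0-1=4
Step 14: prey: 1+0-0=1; pred: 4+0-1=3
Step 15: prey: 1+0-0=1; pred: 3+0-0=3
No extinction within 15 steps

Answer: 16 both-alive 1 3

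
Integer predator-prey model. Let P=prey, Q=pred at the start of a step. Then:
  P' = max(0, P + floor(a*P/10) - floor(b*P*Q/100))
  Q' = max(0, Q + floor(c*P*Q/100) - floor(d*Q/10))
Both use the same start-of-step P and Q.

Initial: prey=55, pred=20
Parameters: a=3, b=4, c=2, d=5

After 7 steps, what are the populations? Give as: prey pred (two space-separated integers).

Step 1: prey: 55+16-44=27; pred: 20+22-10=32
Step 2: prey: 27+8-34=1; pred: 32+17-16=33
Step 3: prey: 1+0-1=0; pred: 33+0-16=17
Step 4: prey: 0+0-0=0; pred: 17+0-8=9
Step 5: prey: 0+0-0=0; pred: 9+0-4=5
Step 6: prey: 0+0-0=0; pred: 5+0-2=3
Step 7: prey: 0+0-0=0; pred: 3+0-1=2

Answer: 0 2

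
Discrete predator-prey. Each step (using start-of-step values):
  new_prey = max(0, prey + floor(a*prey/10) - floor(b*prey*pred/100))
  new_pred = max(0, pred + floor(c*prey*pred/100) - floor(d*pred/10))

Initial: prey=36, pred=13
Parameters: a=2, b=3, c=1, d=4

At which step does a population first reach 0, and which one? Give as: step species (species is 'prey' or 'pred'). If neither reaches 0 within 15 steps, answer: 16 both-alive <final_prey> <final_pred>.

Answer: 16 both-alive 60 3

Derivation:
Step 1: prey: 36+7-14=29; pred: 13+4-5=12
Step 2: prey: 29+5-10=24; pred: 12+3-4=11
Step 3: prey: 24+4-7=21; pred: 11+2-4=9
Step 4: prey: 21+4-5=20; pred: 9+1-3=7
Step 5: prey: 20+4-4=20; pred: 7+1-2=6
Step 6: prey: 20+4-3=21; pred: 6+1-2=5
Step 7: prey: 21+4-3=22; pred: 5+1-2=4
Step 8: prey: 22+4-2=24; pred: 4+0-1=3
Step 9: prey: 24+4-2=26; pred: 3+0-1=2
Step 10: prey: 26+5-1=30; pred: 2+0-0=2
Step 11: prey: 30+6-1=35; pred: 2+0-0=2
Step 12: prey: 35+7-2=40; pred: 2+0-0=2
Step 13: prey: 40+8-2=46; pred: 2+0-0=2
Step 14: prey: 46+9-2=53; pred: 2+0-0=2
Step 15: prey: 53+10-3=60; pred: 2+1-0=3
No extinction within 15 steps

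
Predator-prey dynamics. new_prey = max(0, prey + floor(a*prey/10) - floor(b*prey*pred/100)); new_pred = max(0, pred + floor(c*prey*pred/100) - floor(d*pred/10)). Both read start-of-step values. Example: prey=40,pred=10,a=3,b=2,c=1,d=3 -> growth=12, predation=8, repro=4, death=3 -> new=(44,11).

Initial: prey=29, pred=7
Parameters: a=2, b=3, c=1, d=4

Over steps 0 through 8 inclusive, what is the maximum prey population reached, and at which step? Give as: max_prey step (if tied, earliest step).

Answer: 39 8

Derivation:
Step 1: prey: 29+5-6=28; pred: 7+2-2=7
Step 2: prey: 28+5-5=28; pred: 7+1-2=6
Step 3: prey: 28+5-5=28; pred: 6+1-2=5
Step 4: prey: 28+5-4=29; pred: 5+1-2=4
Step 5: prey: 29+5-3=31; pred: 4+1-1=4
Step 6: prey: 31+6-3=34; pred: 4+1-1=4
Step 7: prey: 34+6-4=36; pred: 4+1-1=4
Step 8: prey: 36+7-4=39; pred: 4+1-1=4
Max prey = 39 at step 8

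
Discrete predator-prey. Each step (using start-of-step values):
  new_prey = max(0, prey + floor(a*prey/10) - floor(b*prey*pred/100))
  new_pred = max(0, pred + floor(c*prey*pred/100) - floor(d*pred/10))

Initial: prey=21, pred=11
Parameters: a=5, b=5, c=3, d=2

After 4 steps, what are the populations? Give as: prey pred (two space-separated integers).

Answer: 1 26

Derivation:
Step 1: prey: 21+10-11=20; pred: 11+6-2=15
Step 2: prey: 20+10-15=15; pred: 15+9-3=21
Step 3: prey: 15+7-15=7; pred: 21+9-4=26
Step 4: prey: 7+3-9=1; pred: 26+5-5=26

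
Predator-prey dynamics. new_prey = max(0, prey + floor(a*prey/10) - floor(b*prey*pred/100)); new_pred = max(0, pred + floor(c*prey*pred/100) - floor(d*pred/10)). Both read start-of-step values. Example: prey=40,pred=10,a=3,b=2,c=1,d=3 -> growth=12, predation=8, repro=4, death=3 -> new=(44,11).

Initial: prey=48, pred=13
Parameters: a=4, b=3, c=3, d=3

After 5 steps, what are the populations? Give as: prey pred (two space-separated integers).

Step 1: prey: 48+19-18=49; pred: 13+18-3=28
Step 2: prey: 49+19-41=27; pred: 28+41-8=61
Step 3: prey: 27+10-49=0; pred: 61+49-18=92
Step 4: prey: 0+0-0=0; pred: 92+0-27=65
Step 5: prey: 0+0-0=0; pred: 65+0-19=46

Answer: 0 46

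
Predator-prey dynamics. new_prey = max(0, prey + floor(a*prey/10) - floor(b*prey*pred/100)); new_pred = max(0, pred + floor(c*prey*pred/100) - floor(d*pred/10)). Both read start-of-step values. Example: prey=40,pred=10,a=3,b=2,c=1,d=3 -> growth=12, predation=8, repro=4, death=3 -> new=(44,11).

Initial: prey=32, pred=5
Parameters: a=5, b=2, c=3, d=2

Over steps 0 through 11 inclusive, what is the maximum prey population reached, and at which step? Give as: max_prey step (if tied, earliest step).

Answer: 70 3

Derivation:
Step 1: prey: 32+16-3=45; pred: 5+4-1=8
Step 2: prey: 45+22-7=60; pred: 8+10-1=17
Step 3: prey: 60+30-20=70; pred: 17+30-3=44
Step 4: prey: 70+35-61=44; pred: 44+92-8=128
Step 5: prey: 44+22-112=0; pred: 128+168-25=271
Step 6: prey: 0+0-0=0; pred: 271+0-54=217
Step 7: prey: 0+0-0=0; pred: 217+0-43=174
Step 8: prey: 0+0-0=0; pred: 174+0-34=140
Step 9: prey: 0+0-0=0; pred: 140+0-28=112
Step 10: prey: 0+0-0=0; pred: 112+0-22=90
Step 11: prey: 0+0-0=0; pred: 90+0-18=72
Max prey = 70 at step 3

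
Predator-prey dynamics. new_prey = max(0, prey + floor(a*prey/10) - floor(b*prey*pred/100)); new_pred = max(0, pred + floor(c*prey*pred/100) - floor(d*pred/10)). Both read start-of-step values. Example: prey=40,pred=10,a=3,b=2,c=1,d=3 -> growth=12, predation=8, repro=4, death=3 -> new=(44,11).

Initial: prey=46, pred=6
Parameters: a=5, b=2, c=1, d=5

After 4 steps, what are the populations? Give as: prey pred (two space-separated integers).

Step 1: prey: 46+23-5=64; pred: 6+2-3=5
Step 2: prey: 64+32-6=90; pred: 5+3-2=6
Step 3: prey: 90+45-10=125; pred: 6+5-3=8
Step 4: prey: 125+62-20=167; pred: 8+10-4=14

Answer: 167 14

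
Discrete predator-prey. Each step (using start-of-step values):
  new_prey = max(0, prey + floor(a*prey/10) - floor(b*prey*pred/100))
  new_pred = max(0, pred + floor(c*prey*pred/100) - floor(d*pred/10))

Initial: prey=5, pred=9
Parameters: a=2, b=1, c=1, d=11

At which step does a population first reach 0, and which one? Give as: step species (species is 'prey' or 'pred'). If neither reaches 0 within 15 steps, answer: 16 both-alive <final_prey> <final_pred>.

Step 1: prey: 5+1-0=6; pred: 9+0-9=0
First extinction: pred at step 1

Answer: 1 pred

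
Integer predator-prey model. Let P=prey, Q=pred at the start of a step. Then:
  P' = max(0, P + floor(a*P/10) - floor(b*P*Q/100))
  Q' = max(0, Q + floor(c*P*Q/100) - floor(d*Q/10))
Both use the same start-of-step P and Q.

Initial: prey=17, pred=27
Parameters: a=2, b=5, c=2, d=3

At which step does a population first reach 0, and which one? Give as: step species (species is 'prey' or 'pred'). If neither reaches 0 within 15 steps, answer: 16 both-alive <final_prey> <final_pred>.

Step 1: prey: 17+3-22=0; pred: 27+9-8=28
First extinction: prey at step 1

Answer: 1 prey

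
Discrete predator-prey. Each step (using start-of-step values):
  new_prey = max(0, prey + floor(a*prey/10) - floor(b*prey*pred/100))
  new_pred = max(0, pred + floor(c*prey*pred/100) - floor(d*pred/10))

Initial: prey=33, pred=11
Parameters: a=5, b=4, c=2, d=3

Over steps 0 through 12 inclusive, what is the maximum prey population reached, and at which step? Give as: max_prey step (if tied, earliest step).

Step 1: prey: 33+16-14=35; pred: 11+7-3=15
Step 2: prey: 35+17-21=31; pred: 15+10-4=21
Step 3: prey: 31+15-26=20; pred: 21+13-6=28
Step 4: prey: 20+10-22=8; pred: 28+11-8=31
Step 5: prey: 8+4-9=3; pred: 31+4-9=26
Step 6: prey: 3+1-3=1; pred: 26+1-7=20
Step 7: prey: 1+0-0=1; pred: 20+0-6=14
Step 8: prey: 1+0-0=1; pred: 14+0-4=10
Step 9: prey: 1+0-0=1; pred: 10+0-3=7
Step 10: prey: 1+0-0=1; pred: 7+0-2=5
Step 11: prey: 1+0-0=1; pred: 5+0-1=4
Step 12: prey: 1+0-0=1; pred: 4+0-1=3
Max prey = 35 at step 1

Answer: 35 1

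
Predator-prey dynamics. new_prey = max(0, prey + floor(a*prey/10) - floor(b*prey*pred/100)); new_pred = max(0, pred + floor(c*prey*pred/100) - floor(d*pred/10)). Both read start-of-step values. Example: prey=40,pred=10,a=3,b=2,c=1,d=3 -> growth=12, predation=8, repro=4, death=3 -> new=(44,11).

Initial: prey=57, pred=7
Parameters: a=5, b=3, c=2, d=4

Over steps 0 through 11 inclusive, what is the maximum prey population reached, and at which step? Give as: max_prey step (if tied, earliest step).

Step 1: prey: 57+28-11=74; pred: 7+7-2=12
Step 2: prey: 74+37-26=85; pred: 12+17-4=25
Step 3: prey: 85+42-63=64; pred: 25+42-10=57
Step 4: prey: 64+32-109=0; pred: 57+72-22=107
Step 5: prey: 0+0-0=0; pred: 107+0-42=65
Step 6: prey: 0+0-0=0; pred: 65+0-26=39
Step 7: prey: 0+0-0=0; pred: 39+0-15=24
Step 8: prey: 0+0-0=0; pred: 24+0-9=15
Step 9: prey: 0+0-0=0; pred: 15+0-6=9
Step 10: prey: 0+0-0=0; pred: 9+0-3=6
Step 11: prey: 0+0-0=0; pred: 6+0-2=4
Max prey = 85 at step 2

Answer: 85 2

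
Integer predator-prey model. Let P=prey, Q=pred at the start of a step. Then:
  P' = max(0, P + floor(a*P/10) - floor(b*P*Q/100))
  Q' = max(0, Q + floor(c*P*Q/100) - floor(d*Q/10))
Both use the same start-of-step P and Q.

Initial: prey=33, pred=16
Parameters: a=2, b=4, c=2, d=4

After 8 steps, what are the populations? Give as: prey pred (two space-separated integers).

Answer: 2 2

Derivation:
Step 1: prey: 33+6-21=18; pred: 16+10-6=20
Step 2: prey: 18+3-14=7; pred: 20+7-8=19
Step 3: prey: 7+1-5=3; pred: 19+2-7=14
Step 4: prey: 3+0-1=2; pred: 14+0-5=9
Step 5: prey: 2+0-0=2; pred: 9+0-3=6
Step 6: prey: 2+0-0=2; pred: 6+0-2=4
Step 7: prey: 2+0-0=2; pred: 4+0-1=3
Step 8: prey: 2+0-0=2; pred: 3+0-1=2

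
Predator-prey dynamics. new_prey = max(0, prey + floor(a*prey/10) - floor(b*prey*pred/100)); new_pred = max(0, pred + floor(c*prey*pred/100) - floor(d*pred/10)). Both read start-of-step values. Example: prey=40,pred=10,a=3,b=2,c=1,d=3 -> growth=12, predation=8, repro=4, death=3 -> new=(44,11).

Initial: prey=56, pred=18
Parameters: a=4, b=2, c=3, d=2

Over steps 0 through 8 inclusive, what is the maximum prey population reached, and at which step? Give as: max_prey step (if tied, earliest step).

Answer: 58 1

Derivation:
Step 1: prey: 56+22-20=58; pred: 18+30-3=45
Step 2: prey: 58+23-52=29; pred: 45+78-9=114
Step 3: prey: 29+11-66=0; pred: 114+99-22=191
Step 4: prey: 0+0-0=0; pred: 191+0-38=153
Step 5: prey: 0+0-0=0; pred: 153+0-30=123
Step 6: prey: 0+0-0=0; pred: 123+0-24=99
Step 7: prey: 0+0-0=0; pred: 99+0-19=80
Step 8: prey: 0+0-0=0; pred: 80+0-16=64
Max prey = 58 at step 1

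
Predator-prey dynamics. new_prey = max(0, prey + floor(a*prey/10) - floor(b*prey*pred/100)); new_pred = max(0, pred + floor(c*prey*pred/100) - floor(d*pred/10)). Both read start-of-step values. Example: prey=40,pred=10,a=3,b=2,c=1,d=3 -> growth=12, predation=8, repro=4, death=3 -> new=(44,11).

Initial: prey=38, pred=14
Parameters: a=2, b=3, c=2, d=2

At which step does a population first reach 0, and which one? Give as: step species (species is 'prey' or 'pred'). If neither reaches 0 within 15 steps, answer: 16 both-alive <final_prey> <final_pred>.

Answer: 16 both-alive 1 4

Derivation:
Step 1: prey: 38+7-15=30; pred: 14+10-2=22
Step 2: prey: 30+6-19=17; pred: 22+13-4=31
Step 3: prey: 17+3-15=5; pred: 31+10-6=35
Step 4: prey: 5+1-5=1; pred: 35+3-7=31
Step 5: prey: 1+0-0=1; pred: 31+0-6=25
Step 6: prey: 1+0-0=1; pred: 25+0-5=20
Step 7: prey: 1+0-0=1; pred: 20+0-4=16
Step 8: prey: 1+0-0=1; pred: 16+0-3=13
Step 9: prey: 1+0-0=1; pred: 13+0-2=11
Step 10: prey: 1+0-0=1; pred: 11+0-2=9
Step 11: prey: 1+0-0=1; pred: 9+0-1=8
Step 12: prey: 1+0-0=1; pred: 8+0-1=7
Step 13: prey: 1+0-0=1; pred: 7+0-1=6
Step 14: prey: 1+0-0=1; pred: 6+0-1=5
Step 15: prey: 1+0-0=1; pred: 5+0-1=4
No extinction within 15 steps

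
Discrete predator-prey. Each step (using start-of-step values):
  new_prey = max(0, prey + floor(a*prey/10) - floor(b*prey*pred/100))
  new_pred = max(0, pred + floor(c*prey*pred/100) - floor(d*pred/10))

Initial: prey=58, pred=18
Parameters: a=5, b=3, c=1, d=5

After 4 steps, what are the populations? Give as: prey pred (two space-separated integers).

Step 1: prey: 58+29-31=56; pred: 18+10-9=19
Step 2: prey: 56+28-31=53; pred: 19+10-9=20
Step 3: prey: 53+26-31=48; pred: 20+10-10=20
Step 4: prey: 48+24-28=44; pred: 20+9-10=19

Answer: 44 19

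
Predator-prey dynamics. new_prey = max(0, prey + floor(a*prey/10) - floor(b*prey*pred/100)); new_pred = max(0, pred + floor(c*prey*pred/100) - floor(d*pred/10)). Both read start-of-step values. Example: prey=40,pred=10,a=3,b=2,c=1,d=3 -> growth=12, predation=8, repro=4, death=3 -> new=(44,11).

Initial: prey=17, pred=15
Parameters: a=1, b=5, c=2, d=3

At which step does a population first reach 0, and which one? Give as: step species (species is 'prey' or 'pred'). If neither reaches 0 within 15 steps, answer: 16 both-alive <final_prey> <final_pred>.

Answer: 16 both-alive 1 3

Derivation:
Step 1: prey: 17+1-12=6; pred: 15+5-4=16
Step 2: prey: 6+0-4=2; pred: 16+1-4=13
Step 3: prey: 2+0-1=1; pred: 13+0-3=10
Step 4: prey: 1+0-0=1; pred: 10+0-3=7
Step 5: prey: 1+0-0=1; pred: 7+0-2=5
Step 6: prey: 1+0-0=1; pred: 5+0-1=4
Step 7: prey: 1+0-0=1; pred: 4+0-1=3
Step 8: prey: 1+0-0=1; pred: 3+0-0=3
Steps 9-15: state stable at prey=1, pred=3 (no change)
No extinction within 15 steps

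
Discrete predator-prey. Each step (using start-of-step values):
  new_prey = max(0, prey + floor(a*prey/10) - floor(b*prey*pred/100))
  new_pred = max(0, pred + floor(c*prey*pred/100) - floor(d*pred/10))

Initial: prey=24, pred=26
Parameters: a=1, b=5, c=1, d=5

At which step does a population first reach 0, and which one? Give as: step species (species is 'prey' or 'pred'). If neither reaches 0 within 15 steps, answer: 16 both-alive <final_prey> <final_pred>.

Step 1: prey: 24+2-31=0; pred: 26+6-13=19
First extinction: prey at step 1

Answer: 1 prey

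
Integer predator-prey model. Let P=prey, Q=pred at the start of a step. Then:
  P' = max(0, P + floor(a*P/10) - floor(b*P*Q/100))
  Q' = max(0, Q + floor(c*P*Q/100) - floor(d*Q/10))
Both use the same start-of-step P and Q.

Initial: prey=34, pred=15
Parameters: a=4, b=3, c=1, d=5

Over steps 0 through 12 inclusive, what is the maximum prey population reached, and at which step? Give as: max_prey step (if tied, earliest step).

Answer: 101 11

Derivation:
Step 1: prey: 34+13-15=32; pred: 15+5-7=13
Step 2: prey: 32+12-12=32; pred: 13+4-6=11
Step 3: prey: 32+12-10=34; pred: 11+3-5=9
Step 4: prey: 34+13-9=38; pred: 9+3-4=8
Step 5: prey: 38+15-9=44; pred: 8+3-4=7
Step 6: prey: 44+17-9=52; pred: 7+3-3=7
Step 7: prey: 52+20-10=62; pred: 7+3-3=7
Step 8: prey: 62+24-13=73; pred: 7+4-3=8
Step 9: prey: 73+29-17=85; pred: 8+5-4=9
Step 10: prey: 85+34-22=97; pred: 9+7-4=12
Step 11: prey: 97+38-34=101; pred: 12+11-6=17
Step 12: prey: 101+40-51=90; pred: 17+17-8=26
Max prey = 101 at step 11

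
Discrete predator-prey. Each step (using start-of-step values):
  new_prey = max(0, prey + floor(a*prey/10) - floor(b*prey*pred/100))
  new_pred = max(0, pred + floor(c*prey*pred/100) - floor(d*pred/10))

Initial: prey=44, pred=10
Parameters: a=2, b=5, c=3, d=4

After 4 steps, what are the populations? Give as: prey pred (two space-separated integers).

Step 1: prey: 44+8-22=30; pred: 10+13-4=19
Step 2: prey: 30+6-28=8; pred: 19+17-7=29
Step 3: prey: 8+1-11=0; pred: 29+6-11=24
Step 4: prey: 0+0-0=0; pred: 24+0-9=15

Answer: 0 15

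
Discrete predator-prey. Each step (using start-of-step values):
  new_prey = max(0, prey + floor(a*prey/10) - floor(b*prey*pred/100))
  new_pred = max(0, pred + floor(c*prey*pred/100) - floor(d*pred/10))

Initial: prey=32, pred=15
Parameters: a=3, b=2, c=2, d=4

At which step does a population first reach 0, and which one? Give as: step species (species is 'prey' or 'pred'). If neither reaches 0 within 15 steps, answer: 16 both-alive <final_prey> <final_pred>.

Step 1: prey: 32+9-9=32; pred: 15+9-6=18
Step 2: prey: 32+9-11=30; pred: 18+11-7=22
Step 3: prey: 30+9-13=26; pred: 22+13-8=27
Step 4: prey: 26+7-14=19; pred: 27+14-10=31
Step 5: prey: 19+5-11=13; pred: 31+11-12=30
Step 6: prey: 13+3-7=9; pred: 30+7-12=25
Step 7: prey: 9+2-4=7; pred: 25+4-10=19
Step 8: prey: 7+2-2=7; pred: 19+2-7=14
Step 9: prey: 7+2-1=8; pred: 14+1-5=10
Step 10: prey: 8+2-1=9; pred: 10+1-4=7
Step 11: prey: 9+2-1=10; pred: 7+1-2=6
Step 12: prey: 10+3-1=12; pred: 6+1-2=5
Step 13: prey: 12+3-1=14; pred: 5+1-2=4
Step 14: prey: 14+4-1=17; pred: 4+1-1=4
Step 15: prey: 17+5-1=21; pred: 4+1-1=4
No extinction within 15 steps

Answer: 16 both-alive 21 4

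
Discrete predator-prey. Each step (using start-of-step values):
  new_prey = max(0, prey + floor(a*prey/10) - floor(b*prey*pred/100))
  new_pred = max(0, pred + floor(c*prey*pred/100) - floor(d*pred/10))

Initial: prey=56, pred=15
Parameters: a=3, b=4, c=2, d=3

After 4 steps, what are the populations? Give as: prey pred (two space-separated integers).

Step 1: prey: 56+16-33=39; pred: 15+16-4=27
Step 2: prey: 39+11-42=8; pred: 27+21-8=40
Step 3: prey: 8+2-12=0; pred: 40+6-12=34
Step 4: prey: 0+0-0=0; pred: 34+0-10=24

Answer: 0 24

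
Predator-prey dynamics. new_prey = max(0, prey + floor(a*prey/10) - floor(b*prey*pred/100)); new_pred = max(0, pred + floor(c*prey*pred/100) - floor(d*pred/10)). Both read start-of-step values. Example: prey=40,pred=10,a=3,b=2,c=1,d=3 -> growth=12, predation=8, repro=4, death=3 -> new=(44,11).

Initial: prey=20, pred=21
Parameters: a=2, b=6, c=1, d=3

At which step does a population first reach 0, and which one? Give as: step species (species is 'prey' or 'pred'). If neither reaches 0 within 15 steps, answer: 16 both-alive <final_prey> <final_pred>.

Answer: 1 prey

Derivation:
Step 1: prey: 20+4-25=0; pred: 21+4-6=19
First extinction: prey at step 1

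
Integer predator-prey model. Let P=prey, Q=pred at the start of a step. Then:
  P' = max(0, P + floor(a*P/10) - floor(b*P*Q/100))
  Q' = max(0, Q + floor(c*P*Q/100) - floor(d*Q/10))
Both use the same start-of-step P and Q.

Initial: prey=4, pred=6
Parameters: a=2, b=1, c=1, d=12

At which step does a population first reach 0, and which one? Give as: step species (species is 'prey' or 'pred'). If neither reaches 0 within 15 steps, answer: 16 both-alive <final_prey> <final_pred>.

Step 1: prey: 4+0-0=4; pred: 6+0-7=0
First extinction: pred at step 1

Answer: 1 pred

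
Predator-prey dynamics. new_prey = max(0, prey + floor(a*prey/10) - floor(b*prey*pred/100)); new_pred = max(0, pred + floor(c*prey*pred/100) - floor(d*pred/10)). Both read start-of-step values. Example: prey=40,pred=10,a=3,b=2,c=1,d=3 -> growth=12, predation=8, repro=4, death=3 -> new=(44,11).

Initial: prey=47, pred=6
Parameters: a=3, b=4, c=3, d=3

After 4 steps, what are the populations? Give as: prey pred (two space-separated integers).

Answer: 0 46

Derivation:
Step 1: prey: 47+14-11=50; pred: 6+8-1=13
Step 2: prey: 50+15-26=39; pred: 13+19-3=29
Step 3: prey: 39+11-45=5; pred: 29+33-8=54
Step 4: prey: 5+1-10=0; pred: 54+8-16=46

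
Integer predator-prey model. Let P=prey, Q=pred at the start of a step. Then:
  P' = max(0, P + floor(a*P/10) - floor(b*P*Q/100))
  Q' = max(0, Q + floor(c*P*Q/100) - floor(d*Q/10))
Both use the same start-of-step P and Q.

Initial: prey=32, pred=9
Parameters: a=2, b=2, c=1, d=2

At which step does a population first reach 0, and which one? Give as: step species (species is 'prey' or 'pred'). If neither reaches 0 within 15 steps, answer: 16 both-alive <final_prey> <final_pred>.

Step 1: prey: 32+6-5=33; pred: 9+2-1=10
Step 2: prey: 33+6-6=33; pred: 10+3-2=11
Step 3: prey: 33+6-7=32; pred: 11+3-2=12
Step 4: prey: 32+6-7=31; pred: 12+3-2=13
Step 5: prey: 31+6-8=29; pred: 13+4-2=15
Step 6: prey: 29+5-8=26; pred: 15+4-3=16
Step 7: prey: 26+5-8=23; pred: 16+4-3=17
Step 8: prey: 23+4-7=20; pred: 17+3-3=17
Step 9: prey: 20+4-6=18; pred: 17+3-3=17
Step 10: prey: 18+3-6=15; pred: 17+3-3=17
Step 11: prey: 15+3-5=13; pred: 17+2-3=16
Step 12: prey: 13+2-4=11; pred: 16+2-3=15
Step 13: prey: 11+2-3=10; pred: 15+1-3=13
Step 14: prey: 10+2-2=10; pred: 13+1-2=12
Step 15: prey: 10+2-2=10; pred: 12+1-2=11
No extinction within 15 steps

Answer: 16 both-alive 10 11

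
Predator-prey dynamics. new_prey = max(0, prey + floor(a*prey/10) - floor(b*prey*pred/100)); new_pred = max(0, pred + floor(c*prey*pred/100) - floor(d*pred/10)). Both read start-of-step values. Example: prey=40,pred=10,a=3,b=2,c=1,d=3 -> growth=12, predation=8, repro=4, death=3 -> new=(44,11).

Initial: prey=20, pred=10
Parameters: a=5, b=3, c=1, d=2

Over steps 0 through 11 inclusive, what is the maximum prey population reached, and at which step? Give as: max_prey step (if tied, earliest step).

Answer: 56 6

Derivation:
Step 1: prey: 20+10-6=24; pred: 10+2-2=10
Step 2: prey: 24+12-7=29; pred: 10+2-2=10
Step 3: prey: 29+14-8=35; pred: 10+2-2=10
Step 4: prey: 35+17-10=42; pred: 10+3-2=11
Step 5: prey: 42+21-13=50; pred: 11+4-2=13
Step 6: prey: 50+25-19=56; pred: 13+6-2=17
Step 7: prey: 56+28-28=56; pred: 17+9-3=23
Step 8: prey: 56+28-38=46; pred: 23+12-4=31
Step 9: prey: 46+23-42=27; pred: 31+14-6=39
Step 10: prey: 27+13-31=9; pred: 39+10-7=42
Step 11: prey: 9+4-11=2; pred: 42+3-8=37
Max prey = 56 at step 6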